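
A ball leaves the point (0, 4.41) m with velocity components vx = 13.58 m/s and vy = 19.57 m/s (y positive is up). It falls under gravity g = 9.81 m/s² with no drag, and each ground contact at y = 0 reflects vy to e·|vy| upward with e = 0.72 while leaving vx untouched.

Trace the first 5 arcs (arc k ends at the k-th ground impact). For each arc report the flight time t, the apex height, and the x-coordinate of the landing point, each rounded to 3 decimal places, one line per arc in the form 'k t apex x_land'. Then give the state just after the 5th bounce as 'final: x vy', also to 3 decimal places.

Arc 1: start y=4.410, vy=19.570 → t=4.204, apex=23.930, x_land=57.086, impact vy=-21.668
  bounce: vy ← 0.72·21.668 = 15.601
Arc 2: start y=0.000, vy=15.601 → t=3.181, apex=12.405, x_land=100.279, impact vy=-15.601
  bounce: vy ← 0.72·15.601 = 11.233
Arc 3: start y=0.000, vy=11.233 → t=2.290, apex=6.431, x_land=131.378, impact vy=-11.233
  bounce: vy ← 0.72·11.233 = 8.088
Arc 4: start y=0.000, vy=8.088 → t=1.649, apex=3.334, x_land=153.770, impact vy=-8.088
  bounce: vy ← 0.72·8.088 = 5.823
Arc 5: start y=0.000, vy=5.823 → t=1.187, apex=1.728, x_land=169.891, impact vy=-5.823
  bounce: vy ← 0.72·5.823 = 4.193

1 4.204 23.930 57.086
2 3.181 12.405 100.279
3 2.290 6.431 131.378
4 1.649 3.334 153.770
5 1.187 1.728 169.891
final: 169.891 4.193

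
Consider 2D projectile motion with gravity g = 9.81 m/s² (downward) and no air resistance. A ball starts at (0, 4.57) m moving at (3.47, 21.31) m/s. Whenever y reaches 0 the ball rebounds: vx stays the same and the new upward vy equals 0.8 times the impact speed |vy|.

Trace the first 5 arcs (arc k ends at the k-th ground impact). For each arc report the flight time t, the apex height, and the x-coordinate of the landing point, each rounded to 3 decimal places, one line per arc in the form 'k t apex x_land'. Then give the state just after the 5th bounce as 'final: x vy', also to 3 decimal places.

Arc 1: start y=4.570, vy=21.310 → t=4.549, apex=27.716, x_land=15.786, impact vy=-23.319
  bounce: vy ← 0.8·23.319 = 18.655
Arc 2: start y=0.000, vy=18.655 → t=3.803, apex=17.738, x_land=28.984, impact vy=-18.655
  bounce: vy ← 0.8·18.655 = 14.924
Arc 3: start y=0.000, vy=14.924 → t=3.043, apex=11.352, x_land=39.542, impact vy=-14.924
  bounce: vy ← 0.8·14.924 = 11.939
Arc 4: start y=0.000, vy=11.939 → t=2.434, apex=7.265, x_land=47.988, impact vy=-11.939
  bounce: vy ← 0.8·11.939 = 9.551
Arc 5: start y=0.000, vy=9.551 → t=1.947, apex=4.650, x_land=54.745, impact vy=-9.551
  bounce: vy ← 0.8·9.551 = 7.641

1 4.549 27.716 15.786
2 3.803 17.738 28.984
3 3.043 11.352 39.542
4 2.434 7.265 47.988
5 1.947 4.650 54.745
final: 54.745 7.641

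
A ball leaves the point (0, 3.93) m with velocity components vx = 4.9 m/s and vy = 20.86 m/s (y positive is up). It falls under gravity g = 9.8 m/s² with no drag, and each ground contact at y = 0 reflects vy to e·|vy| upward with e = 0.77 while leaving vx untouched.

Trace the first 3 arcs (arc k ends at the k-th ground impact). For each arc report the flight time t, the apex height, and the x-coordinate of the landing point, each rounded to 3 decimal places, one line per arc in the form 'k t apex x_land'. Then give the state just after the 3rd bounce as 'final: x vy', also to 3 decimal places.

Arc 1: start y=3.930, vy=20.860 → t=4.438, apex=26.131, x_land=21.746, impact vy=-22.631
  bounce: vy ← 0.77·22.631 = 17.426
Arc 2: start y=0.000, vy=17.426 → t=3.556, apex=15.493, x_land=39.172, impact vy=-17.426
  bounce: vy ← 0.77·17.426 = 13.418
Arc 3: start y=0.000, vy=13.418 → t=2.738, apex=9.186, x_land=52.590, impact vy=-13.418
  bounce: vy ← 0.77·13.418 = 10.332

1 4.438 26.131 21.746
2 3.556 15.493 39.172
3 2.738 9.186 52.590
final: 52.590 10.332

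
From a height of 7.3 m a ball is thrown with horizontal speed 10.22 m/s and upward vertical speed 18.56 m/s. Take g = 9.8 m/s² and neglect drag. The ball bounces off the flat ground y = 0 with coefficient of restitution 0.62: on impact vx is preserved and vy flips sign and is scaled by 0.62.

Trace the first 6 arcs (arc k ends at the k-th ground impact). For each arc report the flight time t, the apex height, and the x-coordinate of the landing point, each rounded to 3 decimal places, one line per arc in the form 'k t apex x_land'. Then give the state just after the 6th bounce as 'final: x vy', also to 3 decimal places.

1 4.147 24.875 42.382
2 2.794 9.562 70.936
3 1.732 3.676 88.639
4 1.074 1.413 99.615
5 0.666 0.543 106.420
6 0.413 0.209 110.639
final: 110.639 1.254

Arc 1: start y=7.300, vy=18.560 → t=4.147, apex=24.875, x_land=42.382, impact vy=-22.081
  bounce: vy ← 0.62·22.081 = 13.690
Arc 2: start y=0.000, vy=13.690 → t=2.794, apex=9.562, x_land=70.936, impact vy=-13.690
  bounce: vy ← 0.62·13.690 = 8.488
Arc 3: start y=0.000, vy=8.488 → t=1.732, apex=3.676, x_land=88.639, impact vy=-8.488
  bounce: vy ← 0.62·8.488 = 5.262
Arc 4: start y=0.000, vy=5.262 → t=1.074, apex=1.413, x_land=99.615, impact vy=-5.262
  bounce: vy ← 0.62·5.262 = 3.263
Arc 5: start y=0.000, vy=3.263 → t=0.666, apex=0.543, x_land=106.420, impact vy=-3.263
  bounce: vy ← 0.62·3.263 = 2.023
Arc 6: start y=0.000, vy=2.023 → t=0.413, apex=0.209, x_land=110.639, impact vy=-2.023
  bounce: vy ← 0.62·2.023 = 1.254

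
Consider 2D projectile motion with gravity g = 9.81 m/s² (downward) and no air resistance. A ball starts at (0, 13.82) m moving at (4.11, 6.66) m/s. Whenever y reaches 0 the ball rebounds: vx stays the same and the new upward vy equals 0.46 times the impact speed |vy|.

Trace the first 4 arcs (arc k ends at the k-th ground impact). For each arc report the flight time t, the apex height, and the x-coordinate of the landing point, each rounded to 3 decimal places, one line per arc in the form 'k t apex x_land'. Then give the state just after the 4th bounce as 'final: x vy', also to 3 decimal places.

Arc 1: start y=13.820, vy=6.660 → t=2.490, apex=16.081, x_land=10.232, impact vy=-17.762
  bounce: vy ← 0.46·17.762 = 8.171
Arc 2: start y=0.000, vy=8.171 → t=1.666, apex=3.403, x_land=17.078, impact vy=-8.171
  bounce: vy ← 0.46·8.171 = 3.759
Arc 3: start y=0.000, vy=3.759 → t=0.766, apex=0.720, x_land=20.228, impact vy=-3.759
  bounce: vy ← 0.46·3.759 = 1.729
Arc 4: start y=0.000, vy=1.729 → t=0.352, apex=0.152, x_land=21.676, impact vy=-1.729
  bounce: vy ← 0.46·1.729 = 0.795

1 2.490 16.081 10.232
2 1.666 3.403 17.078
3 0.766 0.720 20.228
4 0.352 0.152 21.676
final: 21.676 0.795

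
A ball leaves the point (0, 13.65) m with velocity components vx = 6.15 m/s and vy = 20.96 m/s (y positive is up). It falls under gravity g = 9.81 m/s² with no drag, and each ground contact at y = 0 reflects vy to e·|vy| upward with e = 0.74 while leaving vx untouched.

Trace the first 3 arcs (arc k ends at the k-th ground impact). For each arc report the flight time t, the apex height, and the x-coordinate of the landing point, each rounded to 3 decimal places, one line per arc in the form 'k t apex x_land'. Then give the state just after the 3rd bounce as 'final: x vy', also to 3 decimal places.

Arc 1: start y=13.650, vy=20.960 → t=4.847, apex=36.042, x_land=29.811, impact vy=-26.592
  bounce: vy ← 0.74·26.592 = 19.678
Arc 2: start y=0.000, vy=19.678 → t=4.012, apex=19.736, x_land=54.484, impact vy=-19.678
  bounce: vy ← 0.74·19.678 = 14.562
Arc 3: start y=0.000, vy=14.562 → t=2.969, apex=10.808, x_land=72.742, impact vy=-14.562
  bounce: vy ← 0.74·14.562 = 10.776

1 4.847 36.042 29.811
2 4.012 19.736 54.484
3 2.969 10.808 72.742
final: 72.742 10.776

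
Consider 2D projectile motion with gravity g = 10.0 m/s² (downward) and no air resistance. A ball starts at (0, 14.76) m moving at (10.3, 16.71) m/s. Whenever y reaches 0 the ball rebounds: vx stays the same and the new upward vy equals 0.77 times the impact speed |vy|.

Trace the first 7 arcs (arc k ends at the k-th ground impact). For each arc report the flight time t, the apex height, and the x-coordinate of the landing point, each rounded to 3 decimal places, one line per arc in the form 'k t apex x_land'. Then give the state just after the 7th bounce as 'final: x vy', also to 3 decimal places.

Arc 1: start y=14.760, vy=16.710 → t=4.068, apex=28.721, x_land=41.897, impact vy=-23.967
  bounce: vy ← 0.77·23.967 = 18.455
Arc 2: start y=0.000, vy=18.455 → t=3.691, apex=17.029, x_land=79.914, impact vy=-18.455
  bounce: vy ← 0.77·18.455 = 14.210
Arc 3: start y=0.000, vy=14.210 → t=2.842, apex=10.096, x_land=109.187, impact vy=-14.210
  bounce: vy ← 0.77·14.210 = 10.942
Arc 4: start y=0.000, vy=10.942 → t=2.188, apex=5.986, x_land=131.727, impact vy=-10.942
  bounce: vy ← 0.77·10.942 = 8.425
Arc 5: start y=0.000, vy=8.425 → t=1.685, apex=3.549, x_land=149.083, impact vy=-8.425
  bounce: vy ← 0.77·8.425 = 6.487
Arc 6: start y=0.000, vy=6.487 → t=1.297, apex=2.104, x_land=162.447, impact vy=-6.487
  bounce: vy ← 0.77·6.487 = 4.995
Arc 7: start y=0.000, vy=4.995 → t=0.999, apex=1.248, x_land=172.737, impact vy=-4.995
  bounce: vy ← 0.77·4.995 = 3.846

1 4.068 28.721 41.897
2 3.691 17.029 79.914
3 2.842 10.096 109.187
4 2.188 5.986 131.727
5 1.685 3.549 149.083
6 1.297 2.104 162.447
7 0.999 1.248 172.737
final: 172.737 3.846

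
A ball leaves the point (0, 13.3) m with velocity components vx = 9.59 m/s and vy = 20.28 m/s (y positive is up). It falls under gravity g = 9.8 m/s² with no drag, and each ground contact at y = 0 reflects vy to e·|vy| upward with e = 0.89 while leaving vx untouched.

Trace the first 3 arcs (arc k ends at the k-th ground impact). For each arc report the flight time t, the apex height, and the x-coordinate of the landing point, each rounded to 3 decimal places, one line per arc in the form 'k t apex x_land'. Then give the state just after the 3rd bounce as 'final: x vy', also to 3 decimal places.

Arc 1: start y=13.300, vy=20.280 → t=4.715, apex=34.284, x_land=45.212, impact vy=-25.922
  bounce: vy ← 0.89·25.922 = 23.071
Arc 2: start y=0.000, vy=23.071 → t=4.708, apex=27.156, x_land=90.365, impact vy=-23.071
  bounce: vy ← 0.89·23.071 = 20.533
Arc 3: start y=0.000, vy=20.533 → t=4.190, apex=21.510, x_land=130.551, impact vy=-20.533
  bounce: vy ← 0.89·20.533 = 18.274

1 4.715 34.284 45.212
2 4.708 27.156 90.365
3 4.190 21.510 130.551
final: 130.551 18.274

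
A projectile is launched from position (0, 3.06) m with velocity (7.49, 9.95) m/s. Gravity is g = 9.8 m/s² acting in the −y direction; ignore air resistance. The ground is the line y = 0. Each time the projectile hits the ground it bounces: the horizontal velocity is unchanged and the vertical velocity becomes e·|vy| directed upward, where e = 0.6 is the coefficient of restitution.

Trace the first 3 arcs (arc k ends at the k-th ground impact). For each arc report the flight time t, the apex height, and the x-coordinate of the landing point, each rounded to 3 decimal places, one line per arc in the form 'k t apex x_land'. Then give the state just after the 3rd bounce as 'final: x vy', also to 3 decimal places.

Arc 1: start y=3.060, vy=9.950 → t=2.302, apex=8.111, x_land=17.241, impact vy=-12.609
  bounce: vy ← 0.6·12.609 = 7.565
Arc 2: start y=0.000, vy=7.565 → t=1.544, apex=2.920, x_land=28.805, impact vy=-7.565
  bounce: vy ← 0.6·7.565 = 4.539
Arc 3: start y=0.000, vy=4.539 → t=0.926, apex=1.051, x_land=35.744, impact vy=-4.539
  bounce: vy ← 0.6·4.539 = 2.723

1 2.302 8.111 17.241
2 1.544 2.920 28.805
3 0.926 1.051 35.744
final: 35.744 2.723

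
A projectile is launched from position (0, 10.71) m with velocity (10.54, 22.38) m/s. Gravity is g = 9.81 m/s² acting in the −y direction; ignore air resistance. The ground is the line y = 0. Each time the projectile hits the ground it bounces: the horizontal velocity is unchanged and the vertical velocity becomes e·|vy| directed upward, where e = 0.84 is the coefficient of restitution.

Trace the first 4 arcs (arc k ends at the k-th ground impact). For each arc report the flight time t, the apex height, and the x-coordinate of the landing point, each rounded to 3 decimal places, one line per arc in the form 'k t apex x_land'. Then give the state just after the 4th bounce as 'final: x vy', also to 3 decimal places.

Arc 1: start y=10.710, vy=22.380 → t=4.999, apex=36.238, x_land=52.694, impact vy=-26.664
  bounce: vy ← 0.84·26.664 = 22.398
Arc 2: start y=0.000, vy=22.398 → t=4.566, apex=25.570, x_land=100.824, impact vy=-22.398
  bounce: vy ← 0.84·22.398 = 18.814
Arc 3: start y=0.000, vy=18.814 → t=3.836, apex=18.042, x_land=141.253, impact vy=-18.814
  bounce: vy ← 0.84·18.814 = 15.804
Arc 4: start y=0.000, vy=15.804 → t=3.222, apex=12.730, x_land=175.213, impact vy=-15.804
  bounce: vy ← 0.84·15.804 = 13.275

1 4.999 36.238 52.694
2 4.566 25.570 100.824
3 3.836 18.042 141.253
4 3.222 12.730 175.213
final: 175.213 13.275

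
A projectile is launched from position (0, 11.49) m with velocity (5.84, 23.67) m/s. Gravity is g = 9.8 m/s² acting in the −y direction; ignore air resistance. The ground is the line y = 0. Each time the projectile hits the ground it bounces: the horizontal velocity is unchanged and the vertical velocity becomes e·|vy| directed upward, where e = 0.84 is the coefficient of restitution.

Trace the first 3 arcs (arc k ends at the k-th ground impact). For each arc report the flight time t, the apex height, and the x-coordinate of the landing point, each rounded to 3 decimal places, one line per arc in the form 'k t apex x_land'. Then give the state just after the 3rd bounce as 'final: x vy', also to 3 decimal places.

1 5.275 40.075 30.807
2 4.805 28.277 58.865
3 4.036 19.952 82.434
final: 82.434 16.611

Arc 1: start y=11.490, vy=23.670 → t=5.275, apex=40.075, x_land=30.807, impact vy=-28.026
  bounce: vy ← 0.84·28.026 = 23.542
Arc 2: start y=0.000, vy=23.542 → t=4.805, apex=28.277, x_land=58.865, impact vy=-23.542
  bounce: vy ← 0.84·23.542 = 19.775
Arc 3: start y=0.000, vy=19.775 → t=4.036, apex=19.952, x_land=82.434, impact vy=-19.775
  bounce: vy ← 0.84·19.775 = 16.611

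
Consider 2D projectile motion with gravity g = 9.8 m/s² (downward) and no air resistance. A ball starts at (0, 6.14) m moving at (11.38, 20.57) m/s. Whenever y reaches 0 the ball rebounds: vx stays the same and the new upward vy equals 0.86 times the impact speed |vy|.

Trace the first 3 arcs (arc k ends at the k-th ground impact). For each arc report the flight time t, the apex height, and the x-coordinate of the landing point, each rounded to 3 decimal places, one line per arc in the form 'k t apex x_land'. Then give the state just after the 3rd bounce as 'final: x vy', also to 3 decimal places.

Arc 1: start y=6.140, vy=20.570 → t=4.478, apex=27.728, x_land=50.957, impact vy=-23.312
  bounce: vy ← 0.86·23.312 = 20.049
Arc 2: start y=0.000, vy=20.049 → t=4.092, apex=20.508, x_land=97.519, impact vy=-20.049
  bounce: vy ← 0.86·20.049 = 17.242
Arc 3: start y=0.000, vy=17.242 → t=3.519, apex=15.167, x_land=137.563, impact vy=-17.242
  bounce: vy ← 0.86·17.242 = 14.828

1 4.478 27.728 50.957
2 4.092 20.508 97.519
3 3.519 15.167 137.563
final: 137.563 14.828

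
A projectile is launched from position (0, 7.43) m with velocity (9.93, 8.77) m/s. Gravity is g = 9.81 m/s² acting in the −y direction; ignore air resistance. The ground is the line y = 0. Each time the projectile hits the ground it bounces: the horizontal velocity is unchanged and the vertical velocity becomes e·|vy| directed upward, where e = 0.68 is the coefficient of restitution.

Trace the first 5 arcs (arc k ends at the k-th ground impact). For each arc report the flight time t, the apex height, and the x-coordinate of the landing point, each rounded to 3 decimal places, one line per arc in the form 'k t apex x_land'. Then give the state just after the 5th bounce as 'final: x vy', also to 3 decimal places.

1 2.415 11.350 23.983
2 2.069 5.248 44.526
3 1.407 2.427 58.495
4 0.957 1.122 67.994
5 0.650 0.519 74.454
final: 74.454 2.170

Arc 1: start y=7.430, vy=8.770 → t=2.415, apex=11.350, x_land=23.983, impact vy=-14.923
  bounce: vy ← 0.68·14.923 = 10.147
Arc 2: start y=0.000, vy=10.147 → t=2.069, apex=5.248, x_land=44.526, impact vy=-10.147
  bounce: vy ← 0.68·10.147 = 6.900
Arc 3: start y=0.000, vy=6.900 → t=1.407, apex=2.427, x_land=58.495, impact vy=-6.900
  bounce: vy ← 0.68·6.900 = 4.692
Arc 4: start y=0.000, vy=4.692 → t=0.957, apex=1.122, x_land=67.994, impact vy=-4.692
  bounce: vy ← 0.68·4.692 = 3.191
Arc 5: start y=0.000, vy=3.191 → t=0.650, apex=0.519, x_land=74.454, impact vy=-3.191
  bounce: vy ← 0.68·3.191 = 2.170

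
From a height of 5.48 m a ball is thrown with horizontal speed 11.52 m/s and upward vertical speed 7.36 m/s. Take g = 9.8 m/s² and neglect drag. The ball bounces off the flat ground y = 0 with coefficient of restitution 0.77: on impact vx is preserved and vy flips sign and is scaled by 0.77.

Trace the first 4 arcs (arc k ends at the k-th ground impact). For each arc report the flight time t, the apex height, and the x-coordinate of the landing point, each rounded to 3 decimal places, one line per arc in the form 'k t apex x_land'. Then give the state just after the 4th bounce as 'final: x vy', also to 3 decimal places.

Arc 1: start y=5.480, vy=7.360 → t=2.048, apex=8.244, x_land=23.594, impact vy=-12.711
  bounce: vy ← 0.77·12.711 = 9.788
Arc 2: start y=0.000, vy=9.788 → t=1.997, apex=4.888, x_land=46.605, impact vy=-9.788
  bounce: vy ← 0.77·9.788 = 7.537
Arc 3: start y=0.000, vy=7.537 → t=1.538, apex=2.898, x_land=64.324, impact vy=-7.537
  bounce: vy ← 0.77·7.537 = 5.803
Arc 4: start y=0.000, vy=5.803 → t=1.184, apex=1.718, x_land=77.967, impact vy=-5.803
  bounce: vy ← 0.77·5.803 = 4.468

1 2.048 8.244 23.594
2 1.997 4.888 46.605
3 1.538 2.898 64.324
4 1.184 1.718 77.967
final: 77.967 4.468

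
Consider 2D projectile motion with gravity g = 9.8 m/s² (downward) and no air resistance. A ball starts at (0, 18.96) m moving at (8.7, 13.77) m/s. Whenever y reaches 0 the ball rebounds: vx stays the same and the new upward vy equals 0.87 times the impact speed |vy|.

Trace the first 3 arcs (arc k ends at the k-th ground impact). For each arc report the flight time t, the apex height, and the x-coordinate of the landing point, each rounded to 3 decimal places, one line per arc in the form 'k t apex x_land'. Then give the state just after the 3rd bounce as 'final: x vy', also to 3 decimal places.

Arc 1: start y=18.960, vy=13.770 → t=3.822, apex=28.634, x_land=33.256, impact vy=-23.690
  bounce: vy ← 0.87·23.690 = 20.611
Arc 2: start y=0.000, vy=20.611 → t=4.206, apex=21.673, x_land=69.850, impact vy=-20.611
  bounce: vy ← 0.87·20.611 = 17.931
Arc 3: start y=0.000, vy=17.931 → t=3.659, apex=16.404, x_land=101.687, impact vy=-17.931
  bounce: vy ← 0.87·17.931 = 15.600

1 3.822 28.634 33.256
2 4.206 21.673 69.850
3 3.659 16.404 101.687
final: 101.687 15.600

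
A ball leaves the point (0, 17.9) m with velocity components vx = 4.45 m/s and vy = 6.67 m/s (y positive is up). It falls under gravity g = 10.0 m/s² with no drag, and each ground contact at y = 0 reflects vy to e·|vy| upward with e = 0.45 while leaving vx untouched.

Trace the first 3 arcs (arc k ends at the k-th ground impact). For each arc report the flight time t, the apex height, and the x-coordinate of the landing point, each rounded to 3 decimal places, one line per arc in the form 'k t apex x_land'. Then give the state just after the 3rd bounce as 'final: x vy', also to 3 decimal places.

Arc 1: start y=17.900, vy=6.670 → t=2.673, apex=20.124, x_land=11.896, impact vy=-20.062
  bounce: vy ← 0.45·20.062 = 9.028
Arc 2: start y=0.000, vy=9.028 → t=1.806, apex=4.075, x_land=19.931, impact vy=-9.028
  bounce: vy ← 0.45·9.028 = 4.063
Arc 3: start y=0.000, vy=4.063 → t=0.813, apex=0.825, x_land=23.546, impact vy=-4.063
  bounce: vy ← 0.45·4.063 = 1.828

1 2.673 20.124 11.896
2 1.806 4.075 19.931
3 0.813 0.825 23.546
final: 23.546 1.828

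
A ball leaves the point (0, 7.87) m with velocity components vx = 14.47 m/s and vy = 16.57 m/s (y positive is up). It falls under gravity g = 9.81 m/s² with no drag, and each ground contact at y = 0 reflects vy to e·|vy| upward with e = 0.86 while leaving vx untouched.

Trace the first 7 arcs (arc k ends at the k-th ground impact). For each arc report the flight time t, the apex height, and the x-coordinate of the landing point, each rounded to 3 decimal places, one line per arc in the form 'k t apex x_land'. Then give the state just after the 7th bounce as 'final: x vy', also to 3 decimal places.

1 3.800 21.864 54.991
2 3.631 16.171 107.538
3 3.123 11.960 152.728
4 2.686 8.846 191.591
5 2.310 6.542 225.014
6 1.986 4.839 253.757
7 1.708 3.579 278.476
final: 278.476 7.206

Arc 1: start y=7.870, vy=16.570 → t=3.800, apex=21.864, x_land=54.991, impact vy=-20.712
  bounce: vy ← 0.86·20.712 = 17.812
Arc 2: start y=0.000, vy=17.812 → t=3.631, apex=16.171, x_land=107.538, impact vy=-17.812
  bounce: vy ← 0.86·17.812 = 15.318
Arc 3: start y=0.000, vy=15.318 → t=3.123, apex=11.960, x_land=152.728, impact vy=-15.318
  bounce: vy ← 0.86·15.318 = 13.174
Arc 4: start y=0.000, vy=13.174 → t=2.686, apex=8.846, x_land=191.591, impact vy=-13.174
  bounce: vy ← 0.86·13.174 = 11.329
Arc 5: start y=0.000, vy=11.329 → t=2.310, apex=6.542, x_land=225.014, impact vy=-11.329
  bounce: vy ← 0.86·11.329 = 9.743
Arc 6: start y=0.000, vy=9.743 → t=1.986, apex=4.839, x_land=253.757, impact vy=-9.743
  bounce: vy ← 0.86·9.743 = 8.379
Arc 7: start y=0.000, vy=8.379 → t=1.708, apex=3.579, x_land=278.476, impact vy=-8.379
  bounce: vy ← 0.86·8.379 = 7.206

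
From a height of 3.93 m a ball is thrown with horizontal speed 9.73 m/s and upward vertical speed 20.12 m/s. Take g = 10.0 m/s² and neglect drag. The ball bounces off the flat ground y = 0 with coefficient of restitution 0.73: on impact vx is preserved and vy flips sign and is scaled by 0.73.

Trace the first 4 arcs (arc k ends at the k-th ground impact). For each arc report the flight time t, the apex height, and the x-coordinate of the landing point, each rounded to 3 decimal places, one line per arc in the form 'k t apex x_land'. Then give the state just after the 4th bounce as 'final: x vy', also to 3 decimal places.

Arc 1: start y=3.930, vy=20.120 → t=4.211, apex=24.171, x_land=40.970, impact vy=-21.987
  bounce: vy ← 0.73·21.987 = 16.050
Arc 2: start y=0.000, vy=16.050 → t=3.210, apex=12.881, x_land=72.204, impact vy=-16.050
  bounce: vy ← 0.73·16.050 = 11.717
Arc 3: start y=0.000, vy=11.717 → t=2.343, apex=6.864, x_land=95.004, impact vy=-11.717
  bounce: vy ← 0.73·11.717 = 8.553
Arc 4: start y=0.000, vy=8.553 → t=1.711, apex=3.658, x_land=111.649, impact vy=-8.553
  bounce: vy ← 0.73·8.553 = 6.244

1 4.211 24.171 40.970
2 3.210 12.881 72.204
3 2.343 6.864 95.004
4 1.711 3.658 111.649
final: 111.649 6.244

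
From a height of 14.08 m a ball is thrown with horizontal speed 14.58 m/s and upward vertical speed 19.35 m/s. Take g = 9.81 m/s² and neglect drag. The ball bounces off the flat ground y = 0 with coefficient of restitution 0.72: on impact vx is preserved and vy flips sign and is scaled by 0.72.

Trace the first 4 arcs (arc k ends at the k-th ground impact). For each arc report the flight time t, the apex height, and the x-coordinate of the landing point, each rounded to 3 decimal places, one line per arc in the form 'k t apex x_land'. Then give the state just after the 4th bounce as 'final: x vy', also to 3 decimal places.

1 4.573 33.164 66.670
2 3.744 17.192 121.262
3 2.696 8.912 160.569
4 1.941 4.620 188.870
final: 188.870 6.855

Arc 1: start y=14.080, vy=19.350 → t=4.573, apex=33.164, x_land=66.670, impact vy=-25.508
  bounce: vy ← 0.72·25.508 = 18.366
Arc 2: start y=0.000, vy=18.366 → t=3.744, apex=17.192, x_land=121.262, impact vy=-18.366
  bounce: vy ← 0.72·18.366 = 13.223
Arc 3: start y=0.000, vy=13.223 → t=2.696, apex=8.912, x_land=160.569, impact vy=-13.223
  bounce: vy ← 0.72·13.223 = 9.521
Arc 4: start y=0.000, vy=9.521 → t=1.941, apex=4.620, x_land=188.870, impact vy=-9.521
  bounce: vy ← 0.72·9.521 = 6.855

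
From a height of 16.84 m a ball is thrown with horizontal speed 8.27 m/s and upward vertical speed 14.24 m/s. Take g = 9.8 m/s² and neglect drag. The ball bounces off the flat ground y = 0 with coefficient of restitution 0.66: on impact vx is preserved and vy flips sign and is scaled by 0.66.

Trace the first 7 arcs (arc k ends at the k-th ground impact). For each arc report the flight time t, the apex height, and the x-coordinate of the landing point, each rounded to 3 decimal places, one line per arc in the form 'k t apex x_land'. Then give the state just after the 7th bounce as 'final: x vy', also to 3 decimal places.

1 3.809 27.186 31.496
2 3.109 11.842 57.209
3 2.052 5.158 74.180
4 1.354 2.247 85.380
5 0.894 0.979 92.773
6 0.590 0.426 97.652
7 0.389 0.186 100.872
final: 100.872 1.259

Arc 1: start y=16.840, vy=14.240 → t=3.809, apex=27.186, x_land=31.496, impact vy=-23.083
  bounce: vy ← 0.66·23.083 = 15.235
Arc 2: start y=0.000, vy=15.235 → t=3.109, apex=11.842, x_land=57.209, impact vy=-15.235
  bounce: vy ← 0.66·15.235 = 10.055
Arc 3: start y=0.000, vy=10.055 → t=2.052, apex=5.158, x_land=74.180, impact vy=-10.055
  bounce: vy ← 0.66·10.055 = 6.636
Arc 4: start y=0.000, vy=6.636 → t=1.354, apex=2.247, x_land=85.380, impact vy=-6.636
  bounce: vy ← 0.66·6.636 = 4.380
Arc 5: start y=0.000, vy=4.380 → t=0.894, apex=0.979, x_land=92.773, impact vy=-4.380
  bounce: vy ← 0.66·4.380 = 2.891
Arc 6: start y=0.000, vy=2.891 → t=0.590, apex=0.426, x_land=97.652, impact vy=-2.891
  bounce: vy ← 0.66·2.891 = 1.908
Arc 7: start y=0.000, vy=1.908 → t=0.389, apex=0.186, x_land=100.872, impact vy=-1.908
  bounce: vy ← 0.66·1.908 = 1.259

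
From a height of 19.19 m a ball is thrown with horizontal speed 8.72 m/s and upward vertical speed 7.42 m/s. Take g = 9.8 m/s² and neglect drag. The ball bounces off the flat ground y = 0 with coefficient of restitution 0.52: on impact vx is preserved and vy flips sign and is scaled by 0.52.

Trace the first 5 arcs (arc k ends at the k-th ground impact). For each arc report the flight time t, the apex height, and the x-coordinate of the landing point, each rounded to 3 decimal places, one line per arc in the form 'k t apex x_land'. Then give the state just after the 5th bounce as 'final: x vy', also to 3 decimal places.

1 2.876 21.999 25.079
2 2.204 5.949 44.294
3 1.146 1.608 54.286
4 0.596 0.435 59.482
5 0.310 0.118 62.184
final: 62.184 0.789

Arc 1: start y=19.190, vy=7.420 → t=2.876, apex=21.999, x_land=25.079, impact vy=-20.765
  bounce: vy ← 0.52·20.765 = 10.798
Arc 2: start y=0.000, vy=10.798 → t=2.204, apex=5.949, x_land=44.294, impact vy=-10.798
  bounce: vy ← 0.52·10.798 = 5.615
Arc 3: start y=0.000, vy=5.615 → t=1.146, apex=1.608, x_land=54.286, impact vy=-5.615
  bounce: vy ← 0.52·5.615 = 2.920
Arc 4: start y=0.000, vy=2.920 → t=0.596, apex=0.435, x_land=59.482, impact vy=-2.920
  bounce: vy ← 0.52·2.920 = 1.518
Arc 5: start y=0.000, vy=1.518 → t=0.310, apex=0.118, x_land=62.184, impact vy=-1.518
  bounce: vy ← 0.52·1.518 = 0.789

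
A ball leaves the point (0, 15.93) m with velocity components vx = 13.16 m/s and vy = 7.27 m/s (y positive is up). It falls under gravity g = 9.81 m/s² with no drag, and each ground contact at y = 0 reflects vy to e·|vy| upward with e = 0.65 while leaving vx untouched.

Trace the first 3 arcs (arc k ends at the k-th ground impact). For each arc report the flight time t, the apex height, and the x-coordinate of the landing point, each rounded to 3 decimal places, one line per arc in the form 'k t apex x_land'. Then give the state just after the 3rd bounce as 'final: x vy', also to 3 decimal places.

Arc 1: start y=15.930, vy=7.270 → t=2.690, apex=18.624, x_land=35.396, impact vy=-19.115
  bounce: vy ← 0.65·19.115 = 12.425
Arc 2: start y=0.000, vy=12.425 → t=2.533, apex=7.869, x_land=68.732, impact vy=-12.425
  bounce: vy ← 0.65·12.425 = 8.076
Arc 3: start y=0.000, vy=8.076 → t=1.647, apex=3.324, x_land=90.400, impact vy=-8.076
  bounce: vy ← 0.65·8.076 = 5.250

1 2.690 18.624 35.396
2 2.533 7.869 68.732
3 1.647 3.324 90.400
final: 90.400 5.250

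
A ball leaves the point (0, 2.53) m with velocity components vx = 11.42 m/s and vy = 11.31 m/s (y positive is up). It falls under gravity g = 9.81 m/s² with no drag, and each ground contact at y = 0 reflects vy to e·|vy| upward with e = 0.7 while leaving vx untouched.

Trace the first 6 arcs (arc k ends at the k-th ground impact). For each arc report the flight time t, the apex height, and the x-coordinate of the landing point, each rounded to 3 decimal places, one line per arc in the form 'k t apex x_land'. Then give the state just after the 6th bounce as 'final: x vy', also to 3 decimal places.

1 2.511 9.050 28.678
2 1.902 4.434 50.395
3 1.331 2.173 65.596
4 0.932 1.065 76.237
5 0.652 0.522 83.686
6 0.457 0.256 88.900
final: 88.900 1.568

Arc 1: start y=2.530, vy=11.310 → t=2.511, apex=9.050, x_land=28.678, impact vy=-13.325
  bounce: vy ← 0.7·13.325 = 9.327
Arc 2: start y=0.000, vy=9.327 → t=1.902, apex=4.434, x_land=50.395, impact vy=-9.327
  bounce: vy ← 0.7·9.327 = 6.529
Arc 3: start y=0.000, vy=6.529 → t=1.331, apex=2.173, x_land=65.596, impact vy=-6.529
  bounce: vy ← 0.7·6.529 = 4.570
Arc 4: start y=0.000, vy=4.570 → t=0.932, apex=1.065, x_land=76.237, impact vy=-4.570
  bounce: vy ← 0.7·4.570 = 3.199
Arc 5: start y=0.000, vy=3.199 → t=0.652, apex=0.522, x_land=83.686, impact vy=-3.199
  bounce: vy ← 0.7·3.199 = 2.240
Arc 6: start y=0.000, vy=2.240 → t=0.457, apex=0.256, x_land=88.900, impact vy=-2.240
  bounce: vy ← 0.7·2.240 = 1.568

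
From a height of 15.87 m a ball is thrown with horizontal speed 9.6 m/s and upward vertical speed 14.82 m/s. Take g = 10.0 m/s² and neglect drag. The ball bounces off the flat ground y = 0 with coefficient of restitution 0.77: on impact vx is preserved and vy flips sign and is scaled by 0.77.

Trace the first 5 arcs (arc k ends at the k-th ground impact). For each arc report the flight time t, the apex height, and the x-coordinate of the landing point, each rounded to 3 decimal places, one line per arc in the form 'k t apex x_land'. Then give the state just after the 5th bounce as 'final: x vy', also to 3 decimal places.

1 3.799 26.852 36.474
2 3.569 15.920 70.735
3 2.748 9.439 97.115
4 2.116 5.596 117.428
5 1.629 3.318 133.069
final: 133.069 6.273

Arc 1: start y=15.870, vy=14.820 → t=3.799, apex=26.852, x_land=36.474, impact vy=-23.174
  bounce: vy ← 0.77·23.174 = 17.844
Arc 2: start y=0.000, vy=17.844 → t=3.569, apex=15.920, x_land=70.735, impact vy=-17.844
  bounce: vy ← 0.77·17.844 = 13.740
Arc 3: start y=0.000, vy=13.740 → t=2.748, apex=9.439, x_land=97.115, impact vy=-13.740
  bounce: vy ← 0.77·13.740 = 10.580
Arc 4: start y=0.000, vy=10.580 → t=2.116, apex=5.596, x_land=117.428, impact vy=-10.580
  bounce: vy ← 0.77·10.580 = 8.146
Arc 5: start y=0.000, vy=8.146 → t=1.629, apex=3.318, x_land=133.069, impact vy=-8.146
  bounce: vy ← 0.77·8.146 = 6.273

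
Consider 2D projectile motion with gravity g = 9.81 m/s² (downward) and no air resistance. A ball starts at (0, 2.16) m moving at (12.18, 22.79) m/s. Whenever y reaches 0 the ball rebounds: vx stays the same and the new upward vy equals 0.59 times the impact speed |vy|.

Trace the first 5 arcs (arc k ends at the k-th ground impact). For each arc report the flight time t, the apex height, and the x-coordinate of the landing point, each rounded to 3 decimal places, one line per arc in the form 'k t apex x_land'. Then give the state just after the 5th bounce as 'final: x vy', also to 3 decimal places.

Arc 1: start y=2.160, vy=22.790 → t=4.739, apex=28.632, x_land=57.723, impact vy=-23.702
  bounce: vy ← 0.59·23.702 = 13.984
Arc 2: start y=0.000, vy=13.984 → t=2.851, apex=9.967, x_land=92.448, impact vy=-13.984
  bounce: vy ← 0.59·13.984 = 8.251
Arc 3: start y=0.000, vy=8.251 → t=1.682, apex=3.469, x_land=112.936, impact vy=-8.251
  bounce: vy ← 0.59·8.251 = 4.868
Arc 4: start y=0.000, vy=4.868 → t=0.992, apex=1.208, x_land=125.023, impact vy=-4.868
  bounce: vy ← 0.59·4.868 = 2.872
Arc 5: start y=0.000, vy=2.872 → t=0.586, apex=0.420, x_land=132.155, impact vy=-2.872
  bounce: vy ← 0.59·2.872 = 1.694

1 4.739 28.632 57.723
2 2.851 9.967 92.448
3 1.682 3.469 112.936
4 0.992 1.208 125.023
5 0.586 0.420 132.155
final: 132.155 1.694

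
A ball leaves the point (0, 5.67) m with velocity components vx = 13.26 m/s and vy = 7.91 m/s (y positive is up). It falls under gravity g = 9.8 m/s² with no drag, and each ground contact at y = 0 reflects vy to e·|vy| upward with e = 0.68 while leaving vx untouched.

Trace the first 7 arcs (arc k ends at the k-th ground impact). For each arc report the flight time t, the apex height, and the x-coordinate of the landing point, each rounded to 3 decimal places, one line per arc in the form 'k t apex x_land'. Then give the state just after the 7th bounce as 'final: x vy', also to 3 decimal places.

1 2.152 8.862 28.535
2 1.829 4.098 52.788
3 1.244 1.895 69.280
4 0.846 0.876 80.494
5 0.575 0.405 88.120
6 0.391 0.187 93.305
7 0.266 0.087 96.831
final: 96.831 0.886

Arc 1: start y=5.670, vy=7.910 → t=2.152, apex=8.862, x_land=28.535, impact vy=-13.180
  bounce: vy ← 0.68·13.180 = 8.962
Arc 2: start y=0.000, vy=8.962 → t=1.829, apex=4.098, x_land=52.788, impact vy=-8.962
  bounce: vy ← 0.68·8.962 = 6.094
Arc 3: start y=0.000, vy=6.094 → t=1.244, apex=1.895, x_land=69.280, impact vy=-6.094
  bounce: vy ← 0.68·6.094 = 4.144
Arc 4: start y=0.000, vy=4.144 → t=0.846, apex=0.876, x_land=80.494, impact vy=-4.144
  bounce: vy ← 0.68·4.144 = 2.818
Arc 5: start y=0.000, vy=2.818 → t=0.575, apex=0.405, x_land=88.120, impact vy=-2.818
  bounce: vy ← 0.68·2.818 = 1.916
Arc 6: start y=0.000, vy=1.916 → t=0.391, apex=0.187, x_land=93.305, impact vy=-1.916
  bounce: vy ← 0.68·1.916 = 1.303
Arc 7: start y=0.000, vy=1.303 → t=0.266, apex=0.087, x_land=96.831, impact vy=-1.303
  bounce: vy ← 0.68·1.303 = 0.886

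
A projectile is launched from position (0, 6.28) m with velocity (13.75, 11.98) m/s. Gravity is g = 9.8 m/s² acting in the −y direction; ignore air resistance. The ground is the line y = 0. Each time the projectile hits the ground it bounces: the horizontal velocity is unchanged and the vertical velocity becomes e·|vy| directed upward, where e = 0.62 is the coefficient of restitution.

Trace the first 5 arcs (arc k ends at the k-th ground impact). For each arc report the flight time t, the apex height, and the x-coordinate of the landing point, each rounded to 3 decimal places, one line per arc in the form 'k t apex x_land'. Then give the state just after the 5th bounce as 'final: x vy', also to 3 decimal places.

1 2.889 13.602 39.718
2 2.066 5.229 68.126
3 1.281 2.010 85.738
4 0.794 0.773 96.658
5 0.492 0.297 103.429
final: 103.429 1.496

Arc 1: start y=6.280, vy=11.980 → t=2.889, apex=13.602, x_land=39.718, impact vy=-16.328
  bounce: vy ← 0.62·16.328 = 10.123
Arc 2: start y=0.000, vy=10.123 → t=2.066, apex=5.229, x_land=68.126, impact vy=-10.123
  bounce: vy ← 0.62·10.123 = 6.277
Arc 3: start y=0.000, vy=6.277 → t=1.281, apex=2.010, x_land=85.738, impact vy=-6.277
  bounce: vy ← 0.62·6.277 = 3.891
Arc 4: start y=0.000, vy=3.891 → t=0.794, apex=0.773, x_land=96.658, impact vy=-3.891
  bounce: vy ← 0.62·3.891 = 2.413
Arc 5: start y=0.000, vy=2.413 → t=0.492, apex=0.297, x_land=103.429, impact vy=-2.413
  bounce: vy ← 0.62·2.413 = 1.496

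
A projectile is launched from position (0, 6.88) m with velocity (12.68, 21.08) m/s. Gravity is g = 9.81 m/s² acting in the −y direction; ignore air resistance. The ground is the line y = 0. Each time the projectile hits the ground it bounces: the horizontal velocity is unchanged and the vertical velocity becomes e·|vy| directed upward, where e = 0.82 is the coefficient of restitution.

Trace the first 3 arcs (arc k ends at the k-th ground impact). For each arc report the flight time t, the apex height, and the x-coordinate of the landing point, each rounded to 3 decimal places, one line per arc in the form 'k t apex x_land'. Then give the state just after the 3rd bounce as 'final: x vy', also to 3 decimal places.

1 4.602 29.529 58.359
2 4.024 19.855 109.382
3 3.300 13.351 151.220
final: 151.220 13.271

Arc 1: start y=6.880, vy=21.080 → t=4.602, apex=29.529, x_land=58.359, impact vy=-24.070
  bounce: vy ← 0.82·24.070 = 19.737
Arc 2: start y=0.000, vy=19.737 → t=4.024, apex=19.855, x_land=109.382, impact vy=-19.737
  bounce: vy ← 0.82·19.737 = 16.184
Arc 3: start y=0.000, vy=16.184 → t=3.300, apex=13.351, x_land=151.220, impact vy=-16.184
  bounce: vy ← 0.82·16.184 = 13.271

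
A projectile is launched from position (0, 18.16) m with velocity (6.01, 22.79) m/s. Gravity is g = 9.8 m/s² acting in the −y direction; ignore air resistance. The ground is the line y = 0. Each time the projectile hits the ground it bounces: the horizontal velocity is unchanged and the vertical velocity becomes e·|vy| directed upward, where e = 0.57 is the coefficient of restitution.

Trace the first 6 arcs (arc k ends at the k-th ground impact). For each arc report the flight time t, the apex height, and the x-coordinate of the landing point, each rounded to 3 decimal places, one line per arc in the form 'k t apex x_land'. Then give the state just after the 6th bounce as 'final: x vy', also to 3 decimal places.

1 5.344 44.659 32.120
2 3.442 14.510 52.804
3 1.962 4.714 64.594
4 1.118 1.532 71.315
5 0.637 0.498 75.145
6 0.363 0.162 77.329
final: 77.329 1.015

Arc 1: start y=18.160, vy=22.790 → t=5.344, apex=44.659, x_land=32.120, impact vy=-29.586
  bounce: vy ← 0.57·29.586 = 16.864
Arc 2: start y=0.000, vy=16.864 → t=3.442, apex=14.510, x_land=52.804, impact vy=-16.864
  bounce: vy ← 0.57·16.864 = 9.612
Arc 3: start y=0.000, vy=9.612 → t=1.962, apex=4.714, x_land=64.594, impact vy=-9.612
  bounce: vy ← 0.57·9.612 = 5.479
Arc 4: start y=0.000, vy=5.479 → t=1.118, apex=1.532, x_land=71.315, impact vy=-5.479
  bounce: vy ← 0.57·5.479 = 3.123
Arc 5: start y=0.000, vy=3.123 → t=0.637, apex=0.498, x_land=75.145, impact vy=-3.123
  bounce: vy ← 0.57·3.123 = 1.780
Arc 6: start y=0.000, vy=1.780 → t=0.363, apex=0.162, x_land=77.329, impact vy=-1.780
  bounce: vy ← 0.57·1.780 = 1.015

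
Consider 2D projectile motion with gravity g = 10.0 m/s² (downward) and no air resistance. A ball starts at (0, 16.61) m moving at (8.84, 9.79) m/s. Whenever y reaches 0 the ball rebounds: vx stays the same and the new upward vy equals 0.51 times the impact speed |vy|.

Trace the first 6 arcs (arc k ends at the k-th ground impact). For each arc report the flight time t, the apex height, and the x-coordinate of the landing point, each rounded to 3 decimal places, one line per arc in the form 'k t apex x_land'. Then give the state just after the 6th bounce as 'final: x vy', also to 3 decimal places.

Arc 1: start y=16.610, vy=9.790 → t=3.048, apex=21.402, x_land=26.944, impact vy=-20.689
  bounce: vy ← 0.51·20.689 = 10.552
Arc 2: start y=0.000, vy=10.552 → t=2.110, apex=5.567, x_land=45.599, impact vy=-10.552
  bounce: vy ← 0.51·10.552 = 5.381
Arc 3: start y=0.000, vy=5.381 → t=1.076, apex=1.448, x_land=55.113, impact vy=-5.381
  bounce: vy ← 0.51·5.381 = 2.744
Arc 4: start y=0.000, vy=2.744 → t=0.549, apex=0.377, x_land=59.965, impact vy=-2.744
  bounce: vy ← 0.51·2.744 = 1.400
Arc 5: start y=0.000, vy=1.400 → t=0.280, apex=0.098, x_land=62.440, impact vy=-1.400
  bounce: vy ← 0.51·1.400 = 0.714
Arc 6: start y=0.000, vy=0.714 → t=0.143, apex=0.025, x_land=63.702, impact vy=-0.714
  bounce: vy ← 0.51·0.714 = 0.364

1 3.048 21.402 26.944
2 2.110 5.567 45.599
3 1.076 1.448 55.113
4 0.549 0.377 59.965
5 0.280 0.098 62.440
6 0.143 0.025 63.702
final: 63.702 0.364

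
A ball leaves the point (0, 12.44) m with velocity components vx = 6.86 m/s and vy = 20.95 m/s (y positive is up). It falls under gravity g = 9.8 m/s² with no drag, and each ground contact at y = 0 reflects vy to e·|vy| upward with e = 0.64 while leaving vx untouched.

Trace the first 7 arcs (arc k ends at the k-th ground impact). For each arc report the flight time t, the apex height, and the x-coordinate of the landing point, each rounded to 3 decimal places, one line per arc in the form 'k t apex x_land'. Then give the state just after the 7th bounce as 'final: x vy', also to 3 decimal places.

1 4.804 34.833 32.955
2 3.413 14.268 56.367
3 2.184 5.844 71.350
4 1.398 2.394 80.940
5 0.895 0.980 87.077
6 0.573 0.402 91.005
7 0.366 0.164 93.519
final: 93.519 1.149

Arc 1: start y=12.440, vy=20.950 → t=4.804, apex=34.833, x_land=32.955, impact vy=-26.129
  bounce: vy ← 0.64·26.129 = 16.723
Arc 2: start y=0.000, vy=16.723 → t=3.413, apex=14.268, x_land=56.367, impact vy=-16.723
  bounce: vy ← 0.64·16.723 = 10.702
Arc 3: start y=0.000, vy=10.702 → t=2.184, apex=5.844, x_land=71.350, impact vy=-10.702
  bounce: vy ← 0.64·10.702 = 6.850
Arc 4: start y=0.000, vy=6.850 → t=1.398, apex=2.394, x_land=80.940, impact vy=-6.850
  bounce: vy ← 0.64·6.850 = 4.384
Arc 5: start y=0.000, vy=4.384 → t=0.895, apex=0.980, x_land=87.077, impact vy=-4.384
  bounce: vy ← 0.64·4.384 = 2.806
Arc 6: start y=0.000, vy=2.806 → t=0.573, apex=0.402, x_land=91.005, impact vy=-2.806
  bounce: vy ← 0.64·2.806 = 1.796
Arc 7: start y=0.000, vy=1.796 → t=0.366, apex=0.164, x_land=93.519, impact vy=-1.796
  bounce: vy ← 0.64·1.796 = 1.149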